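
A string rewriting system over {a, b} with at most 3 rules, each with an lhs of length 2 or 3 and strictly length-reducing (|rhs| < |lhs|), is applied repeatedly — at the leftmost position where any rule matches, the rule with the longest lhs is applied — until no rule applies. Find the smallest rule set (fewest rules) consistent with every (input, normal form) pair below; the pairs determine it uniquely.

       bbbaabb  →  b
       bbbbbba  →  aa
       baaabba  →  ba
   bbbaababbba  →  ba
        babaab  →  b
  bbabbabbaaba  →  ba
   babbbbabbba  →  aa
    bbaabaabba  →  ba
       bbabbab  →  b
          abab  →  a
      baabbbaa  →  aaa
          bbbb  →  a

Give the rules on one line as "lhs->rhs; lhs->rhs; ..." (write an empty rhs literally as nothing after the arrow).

ab->b; bb->a

  | bbbaabb => abaabb => baabb => babb => bbb => ab => b
  | bbbbbba => abbbba => bbbba => abba => bba => aa
  | baaabba => baabba => babba => bbba => aba => ba
  | bbbaababbba => abaababbba => baababbba => bababbba => bbabbba => aabbba => abbba => bbba => aba => ba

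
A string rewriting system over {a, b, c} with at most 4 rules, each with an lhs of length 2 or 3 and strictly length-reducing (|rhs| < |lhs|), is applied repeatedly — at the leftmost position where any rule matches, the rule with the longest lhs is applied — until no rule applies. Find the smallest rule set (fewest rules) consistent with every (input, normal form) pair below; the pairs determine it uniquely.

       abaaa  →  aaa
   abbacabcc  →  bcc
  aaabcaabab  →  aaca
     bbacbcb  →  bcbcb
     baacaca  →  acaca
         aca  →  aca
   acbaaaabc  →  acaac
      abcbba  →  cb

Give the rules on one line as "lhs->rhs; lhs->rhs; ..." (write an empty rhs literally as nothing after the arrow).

  | abaaa => aaa
  | abbacabcc => bacabcc => cabcc => bcc
  | aaabcaabab => aacaabab => aacaab => aaca
  | bbacbcb => bcbcb

ab->; ba->; cab->b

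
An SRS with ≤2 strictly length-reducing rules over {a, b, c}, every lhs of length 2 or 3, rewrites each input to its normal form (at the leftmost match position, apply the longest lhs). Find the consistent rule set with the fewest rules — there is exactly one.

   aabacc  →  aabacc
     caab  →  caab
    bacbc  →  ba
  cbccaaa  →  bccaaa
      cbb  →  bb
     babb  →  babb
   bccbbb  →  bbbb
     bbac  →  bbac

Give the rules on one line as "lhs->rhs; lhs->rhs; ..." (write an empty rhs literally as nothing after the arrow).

abc->a; cb->b

  | aabacc
  | caab
  | bacbc => babc => ba
  | cbccaaa => bccaaa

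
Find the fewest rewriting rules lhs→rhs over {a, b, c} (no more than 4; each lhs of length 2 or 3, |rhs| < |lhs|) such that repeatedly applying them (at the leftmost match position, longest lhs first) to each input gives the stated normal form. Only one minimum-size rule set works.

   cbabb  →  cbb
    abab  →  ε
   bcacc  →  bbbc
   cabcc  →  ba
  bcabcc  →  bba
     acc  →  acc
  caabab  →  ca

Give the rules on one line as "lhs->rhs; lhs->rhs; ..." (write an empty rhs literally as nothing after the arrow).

  | cbabb => cbb
  | abab => ab => ε
  | bcacc => bbbc
  | cabcc => ccc => ba

ab->; cac->bb; ccc->ba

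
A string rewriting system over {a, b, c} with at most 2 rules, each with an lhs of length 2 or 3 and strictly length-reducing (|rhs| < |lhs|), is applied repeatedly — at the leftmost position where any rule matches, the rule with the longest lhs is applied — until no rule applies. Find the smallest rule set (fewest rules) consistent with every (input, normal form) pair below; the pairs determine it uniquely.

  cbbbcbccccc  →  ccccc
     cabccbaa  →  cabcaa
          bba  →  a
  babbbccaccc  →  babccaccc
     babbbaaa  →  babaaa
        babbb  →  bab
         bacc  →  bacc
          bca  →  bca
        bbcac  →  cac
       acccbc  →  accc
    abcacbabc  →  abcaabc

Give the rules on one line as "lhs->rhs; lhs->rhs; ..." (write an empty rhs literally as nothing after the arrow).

  | cbbbcbccccc => bbcbccccc => cbccccc => ccccc
  | cabccbaa => cabcaa
  | bba => a
  | babbbccaccc => babccaccc

bb->; cb->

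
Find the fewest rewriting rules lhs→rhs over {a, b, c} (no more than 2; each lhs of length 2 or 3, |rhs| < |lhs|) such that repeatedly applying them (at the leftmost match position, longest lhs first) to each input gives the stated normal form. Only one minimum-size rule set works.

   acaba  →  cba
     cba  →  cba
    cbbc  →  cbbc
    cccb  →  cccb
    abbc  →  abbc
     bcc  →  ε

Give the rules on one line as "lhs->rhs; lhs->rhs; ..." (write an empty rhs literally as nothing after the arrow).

  | acaba => cba
  | cba
  | cbbc
  | cccb

aca->c; bcc->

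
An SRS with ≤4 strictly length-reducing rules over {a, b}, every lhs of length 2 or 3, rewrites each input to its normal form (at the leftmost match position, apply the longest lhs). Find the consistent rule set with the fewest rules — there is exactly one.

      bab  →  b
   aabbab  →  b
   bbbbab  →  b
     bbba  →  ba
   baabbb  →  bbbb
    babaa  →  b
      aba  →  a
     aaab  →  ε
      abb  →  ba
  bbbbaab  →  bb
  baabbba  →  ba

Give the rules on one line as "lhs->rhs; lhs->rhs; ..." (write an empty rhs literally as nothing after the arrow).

aa->; ab->; abb->ba; bba->ba

  | bab => b
  | aabbab => bbab => bab => b
  | bbbbab => bbbab => bbab => bab => b
  | bbba => bba => ba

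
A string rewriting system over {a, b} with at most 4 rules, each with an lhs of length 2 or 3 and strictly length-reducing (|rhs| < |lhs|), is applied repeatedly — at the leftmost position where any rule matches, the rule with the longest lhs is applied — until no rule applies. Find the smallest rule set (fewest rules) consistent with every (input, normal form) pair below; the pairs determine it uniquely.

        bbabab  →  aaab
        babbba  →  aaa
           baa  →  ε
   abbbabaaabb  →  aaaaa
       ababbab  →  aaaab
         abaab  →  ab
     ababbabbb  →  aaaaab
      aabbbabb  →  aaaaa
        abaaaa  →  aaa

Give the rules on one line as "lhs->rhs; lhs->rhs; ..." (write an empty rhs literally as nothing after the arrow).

ba->a; baa->; bb->a

  | bbabab => aabab => aaab
  | babbba => abbba => aaba => aaa
  | baa => ε
  | abbbabaaabb => aababaaabb => aaabaaabb => aaaabb => aaaaa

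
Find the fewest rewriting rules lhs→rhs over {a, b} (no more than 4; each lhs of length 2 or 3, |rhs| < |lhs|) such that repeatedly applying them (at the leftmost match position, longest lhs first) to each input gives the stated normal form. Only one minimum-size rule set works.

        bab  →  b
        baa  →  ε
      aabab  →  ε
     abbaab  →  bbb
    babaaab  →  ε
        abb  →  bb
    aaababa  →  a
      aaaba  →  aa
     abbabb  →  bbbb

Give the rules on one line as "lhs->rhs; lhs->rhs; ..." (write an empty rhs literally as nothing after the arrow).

  | bab => b
  | baa => ab => ε
  | aabab => ab => ε
  | abbaab => bbaab => babb => bbb

aab->; ab->; abb->bb; baa->ab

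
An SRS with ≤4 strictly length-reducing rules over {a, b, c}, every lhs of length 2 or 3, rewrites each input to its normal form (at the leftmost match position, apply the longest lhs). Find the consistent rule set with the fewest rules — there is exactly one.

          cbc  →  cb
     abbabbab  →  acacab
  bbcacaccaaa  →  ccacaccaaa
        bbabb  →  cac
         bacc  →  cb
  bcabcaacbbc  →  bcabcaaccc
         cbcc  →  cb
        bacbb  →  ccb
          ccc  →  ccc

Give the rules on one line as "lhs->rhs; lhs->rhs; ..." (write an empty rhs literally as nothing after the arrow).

  | cbc => cb
  | abbabbab => acabbab => acacab
  | bbcacaccaaa => ccacaccaaa
  | bbabb => cabb => cac

bac->cb; bb->c; cbc->cb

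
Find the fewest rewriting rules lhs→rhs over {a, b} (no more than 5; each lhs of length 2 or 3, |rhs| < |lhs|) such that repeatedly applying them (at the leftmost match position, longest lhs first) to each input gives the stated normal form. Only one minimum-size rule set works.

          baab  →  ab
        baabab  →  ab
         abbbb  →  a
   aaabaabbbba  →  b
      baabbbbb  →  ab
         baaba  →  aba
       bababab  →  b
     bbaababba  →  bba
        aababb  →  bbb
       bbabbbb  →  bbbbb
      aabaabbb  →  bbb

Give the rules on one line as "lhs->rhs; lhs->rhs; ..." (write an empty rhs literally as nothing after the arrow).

aa->b; abb->a; baa->a; bab->b

  | baab => ab
  | baabab => abab => ab
  | abbbb => abb => a
  | aaabaabbbba => babaabbbba => baabbbba => abbbba => abba => aa => b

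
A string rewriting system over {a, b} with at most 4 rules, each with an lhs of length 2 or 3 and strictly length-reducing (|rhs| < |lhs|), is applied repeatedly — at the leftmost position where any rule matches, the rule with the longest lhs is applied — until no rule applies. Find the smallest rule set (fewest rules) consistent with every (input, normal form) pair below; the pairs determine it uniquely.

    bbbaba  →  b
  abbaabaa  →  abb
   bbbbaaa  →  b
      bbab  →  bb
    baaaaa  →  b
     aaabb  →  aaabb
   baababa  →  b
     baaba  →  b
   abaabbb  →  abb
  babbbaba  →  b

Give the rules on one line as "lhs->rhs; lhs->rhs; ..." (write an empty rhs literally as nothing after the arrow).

  | bbbaba => bbaba => bba => b
  | abbaabaa => abbbbaa => abbbaa => abbaa => abbb => abb
  | bbbbaaa => bbbaaa => bbaaa => bbba => bba => b
  | bbab => bb

ba->; baa->bb; bbb->bb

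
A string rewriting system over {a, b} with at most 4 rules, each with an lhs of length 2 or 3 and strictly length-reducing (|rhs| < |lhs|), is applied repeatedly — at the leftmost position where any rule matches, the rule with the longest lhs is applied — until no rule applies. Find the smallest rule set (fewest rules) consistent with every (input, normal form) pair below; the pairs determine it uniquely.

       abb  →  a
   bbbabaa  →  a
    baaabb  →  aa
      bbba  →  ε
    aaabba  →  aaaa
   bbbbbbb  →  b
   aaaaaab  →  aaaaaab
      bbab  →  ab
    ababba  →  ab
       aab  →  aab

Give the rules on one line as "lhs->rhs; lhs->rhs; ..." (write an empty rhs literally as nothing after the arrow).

aba->ab; ba->; bb->

  | abb => a
  | bbbabaa => babaa => baa => a
  | baaabb => aabb => aa
  | bbba => ba => ε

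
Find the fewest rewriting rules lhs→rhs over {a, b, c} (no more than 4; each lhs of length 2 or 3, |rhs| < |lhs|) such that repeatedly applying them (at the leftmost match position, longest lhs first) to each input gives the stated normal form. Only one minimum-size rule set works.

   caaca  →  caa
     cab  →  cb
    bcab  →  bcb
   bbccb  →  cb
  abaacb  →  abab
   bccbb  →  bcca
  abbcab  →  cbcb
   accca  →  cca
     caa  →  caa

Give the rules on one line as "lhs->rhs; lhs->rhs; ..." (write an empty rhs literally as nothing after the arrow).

abb->cb; ac->; bb->a; cab->cb

  | caaca => caa
  | cab => cb
  | bcab => bcb
  | bbccb => accb => cb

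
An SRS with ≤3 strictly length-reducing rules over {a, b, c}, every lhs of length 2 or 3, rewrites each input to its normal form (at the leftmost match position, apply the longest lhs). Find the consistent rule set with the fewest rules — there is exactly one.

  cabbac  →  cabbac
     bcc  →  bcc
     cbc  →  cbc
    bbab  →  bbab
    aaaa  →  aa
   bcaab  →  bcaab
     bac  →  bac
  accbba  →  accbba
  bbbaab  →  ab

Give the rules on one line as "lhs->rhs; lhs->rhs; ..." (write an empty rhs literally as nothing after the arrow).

  | cabbac
  | bcc
  | cbc
  | bbab

aaa->a; bbb->a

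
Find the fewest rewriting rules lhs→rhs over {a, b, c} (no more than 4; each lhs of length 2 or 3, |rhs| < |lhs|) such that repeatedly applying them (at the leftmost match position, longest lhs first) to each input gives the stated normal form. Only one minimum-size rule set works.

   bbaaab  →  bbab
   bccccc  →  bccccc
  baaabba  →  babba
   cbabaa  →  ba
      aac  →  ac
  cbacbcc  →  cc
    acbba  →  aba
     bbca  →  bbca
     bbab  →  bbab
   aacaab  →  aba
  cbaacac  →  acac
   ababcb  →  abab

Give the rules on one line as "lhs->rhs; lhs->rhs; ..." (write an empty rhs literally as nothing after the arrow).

  | bbaaab => bbaab => bbab
  | bccccc
  | baaabba => baabba => babba
  | cbabaa => baa => ba

aa->a; cab->ba; cb->; cba->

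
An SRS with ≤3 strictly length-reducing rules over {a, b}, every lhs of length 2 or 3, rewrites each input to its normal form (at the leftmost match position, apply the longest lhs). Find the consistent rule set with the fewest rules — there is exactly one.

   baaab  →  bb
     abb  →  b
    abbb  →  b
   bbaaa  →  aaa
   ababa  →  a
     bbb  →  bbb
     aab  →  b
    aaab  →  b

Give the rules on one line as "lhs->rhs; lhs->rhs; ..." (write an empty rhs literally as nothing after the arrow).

ab->b; abb->ab; bba->a

  | baaab => baab => bab => bb
  | abb => ab => b
  | abbb => abb => ab => b
  | bbaaa => aaa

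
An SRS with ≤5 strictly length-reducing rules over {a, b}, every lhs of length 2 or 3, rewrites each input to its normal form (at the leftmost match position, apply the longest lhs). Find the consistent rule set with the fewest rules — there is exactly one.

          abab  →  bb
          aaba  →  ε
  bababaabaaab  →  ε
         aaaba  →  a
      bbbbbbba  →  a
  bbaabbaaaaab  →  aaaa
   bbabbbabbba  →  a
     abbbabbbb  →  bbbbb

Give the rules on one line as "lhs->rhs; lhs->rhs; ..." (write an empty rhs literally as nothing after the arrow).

ab->; aba->b; abb->ba; ba->a

  | abab => bb
  | aaba => ab => ε
  | bababaabaaab => ababaabaaab => bbaabaaab => baabaaab => aabaaab => abaab => bab => ab => ε
  | aaaba => aab => a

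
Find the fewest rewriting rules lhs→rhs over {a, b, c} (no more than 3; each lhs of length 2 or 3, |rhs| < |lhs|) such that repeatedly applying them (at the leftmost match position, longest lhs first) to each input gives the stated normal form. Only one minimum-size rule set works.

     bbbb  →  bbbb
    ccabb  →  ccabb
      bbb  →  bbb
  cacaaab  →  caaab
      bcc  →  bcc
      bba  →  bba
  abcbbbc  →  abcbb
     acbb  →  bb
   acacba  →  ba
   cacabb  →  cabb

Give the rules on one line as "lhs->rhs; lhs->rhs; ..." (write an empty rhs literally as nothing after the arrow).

  | bbbb
  | ccabb
  | bbb
  | cacaaab => caaab

ac->; bbc->b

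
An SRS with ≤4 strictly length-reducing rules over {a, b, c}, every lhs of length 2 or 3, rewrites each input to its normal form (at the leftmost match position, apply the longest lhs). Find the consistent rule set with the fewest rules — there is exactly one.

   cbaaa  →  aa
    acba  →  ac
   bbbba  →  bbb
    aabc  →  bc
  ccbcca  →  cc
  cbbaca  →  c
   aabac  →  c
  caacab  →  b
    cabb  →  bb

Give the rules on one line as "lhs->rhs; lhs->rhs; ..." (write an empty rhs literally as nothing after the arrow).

  | cbaaa => caa => aa
  | acba => ac
  | bbbba => bbb
  | aabc => abc => bc

ab->b; ba->; ca->a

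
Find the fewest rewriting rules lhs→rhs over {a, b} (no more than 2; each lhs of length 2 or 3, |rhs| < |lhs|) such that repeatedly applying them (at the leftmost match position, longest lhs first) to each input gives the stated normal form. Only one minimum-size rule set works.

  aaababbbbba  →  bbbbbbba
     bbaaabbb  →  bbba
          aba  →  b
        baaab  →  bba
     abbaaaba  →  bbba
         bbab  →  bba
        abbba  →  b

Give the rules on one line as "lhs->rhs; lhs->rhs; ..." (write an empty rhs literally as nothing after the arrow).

  | aaababbbbba => bababbbbba => baabbbbba => bbbbbbba
  | bbaaabbb => bbbabbb => bbbabb => bbbab => bbba
  | aba => aa => b
  | baaab => bbab => bba

aa->b; ab->a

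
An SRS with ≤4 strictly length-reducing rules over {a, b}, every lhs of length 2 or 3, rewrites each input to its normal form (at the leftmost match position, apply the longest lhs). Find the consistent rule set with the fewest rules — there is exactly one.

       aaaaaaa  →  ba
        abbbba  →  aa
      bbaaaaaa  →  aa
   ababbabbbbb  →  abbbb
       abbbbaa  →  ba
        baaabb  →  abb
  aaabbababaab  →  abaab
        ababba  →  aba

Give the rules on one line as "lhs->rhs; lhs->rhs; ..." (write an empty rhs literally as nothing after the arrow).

  | aaaaaaa => baaaaa => bbaaa => aaa => ba
  | abbbba => abba => aa
  | bbaaaaaa => aaaaaa => baaaa => bbaa => aa
  | ababbabbbbb => ababbbbb => abbbb

aaa->ba; bab->; bba->a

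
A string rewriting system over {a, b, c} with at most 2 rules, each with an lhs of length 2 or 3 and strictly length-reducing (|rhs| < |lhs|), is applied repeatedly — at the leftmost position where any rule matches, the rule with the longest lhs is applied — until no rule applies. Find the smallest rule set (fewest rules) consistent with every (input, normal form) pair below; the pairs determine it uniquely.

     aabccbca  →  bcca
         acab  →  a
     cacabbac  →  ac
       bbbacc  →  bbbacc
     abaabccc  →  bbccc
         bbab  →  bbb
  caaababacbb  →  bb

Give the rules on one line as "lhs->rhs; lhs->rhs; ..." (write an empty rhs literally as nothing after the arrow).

  | aabccbca => abccbca => bccbca => bcca
  | acab => acb => a
  | cacabbac => cacbbac => cabac => cbac => ac
  | bbbacc

ab->b; cb->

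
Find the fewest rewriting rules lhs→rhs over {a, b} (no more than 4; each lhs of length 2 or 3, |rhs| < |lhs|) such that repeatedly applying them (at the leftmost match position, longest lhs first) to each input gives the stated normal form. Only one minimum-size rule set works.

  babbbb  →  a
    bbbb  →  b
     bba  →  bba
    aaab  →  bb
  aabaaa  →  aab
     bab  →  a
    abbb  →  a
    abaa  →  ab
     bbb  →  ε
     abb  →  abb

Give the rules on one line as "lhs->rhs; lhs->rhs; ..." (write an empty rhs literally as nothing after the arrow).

  | babbbb => abbb => a
  | bbbb => b
  | bba
  | aaab => bb

aaa->b; aba->ab; bab->a; bbb->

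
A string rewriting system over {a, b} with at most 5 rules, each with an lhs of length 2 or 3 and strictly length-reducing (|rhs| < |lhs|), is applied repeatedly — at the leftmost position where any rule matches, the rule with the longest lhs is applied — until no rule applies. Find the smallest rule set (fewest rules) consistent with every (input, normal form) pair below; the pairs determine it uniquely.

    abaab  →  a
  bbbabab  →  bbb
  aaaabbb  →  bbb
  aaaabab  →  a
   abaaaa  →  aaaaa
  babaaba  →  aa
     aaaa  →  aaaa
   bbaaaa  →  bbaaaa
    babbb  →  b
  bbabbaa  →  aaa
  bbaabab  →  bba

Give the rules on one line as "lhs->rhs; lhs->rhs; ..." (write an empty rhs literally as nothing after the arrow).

aab->b; ab->a; abb->b; bab->a

  | abaab => aaab => ab => a
  | bbbabab => bbaab => bbb
  | aaaabbb => aabbb => bbb
  | aaaabab => aabab => bab => a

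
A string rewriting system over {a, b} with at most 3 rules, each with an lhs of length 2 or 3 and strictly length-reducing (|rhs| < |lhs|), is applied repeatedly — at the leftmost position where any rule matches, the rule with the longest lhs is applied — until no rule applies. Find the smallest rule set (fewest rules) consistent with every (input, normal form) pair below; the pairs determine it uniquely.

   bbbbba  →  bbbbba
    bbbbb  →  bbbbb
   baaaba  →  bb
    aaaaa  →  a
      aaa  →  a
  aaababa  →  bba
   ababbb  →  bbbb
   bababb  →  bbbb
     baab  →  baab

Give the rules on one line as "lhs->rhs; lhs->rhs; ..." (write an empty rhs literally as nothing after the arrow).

  | bbbbba
  | bbbbb
  | baaaba => baba => bb
  | aaaaa => aaa => a

aaa->a; aba->b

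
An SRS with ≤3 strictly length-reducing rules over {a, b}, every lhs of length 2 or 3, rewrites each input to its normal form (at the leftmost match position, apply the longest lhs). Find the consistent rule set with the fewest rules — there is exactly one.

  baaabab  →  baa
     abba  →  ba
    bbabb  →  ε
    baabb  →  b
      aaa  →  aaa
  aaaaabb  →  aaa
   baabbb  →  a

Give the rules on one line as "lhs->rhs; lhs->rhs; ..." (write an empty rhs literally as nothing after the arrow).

  | baaabab => baaab => baa
  | abba => ba
  | bbabb => aabb => ab => ε
  | baabb => bab => b

ab->; bb->a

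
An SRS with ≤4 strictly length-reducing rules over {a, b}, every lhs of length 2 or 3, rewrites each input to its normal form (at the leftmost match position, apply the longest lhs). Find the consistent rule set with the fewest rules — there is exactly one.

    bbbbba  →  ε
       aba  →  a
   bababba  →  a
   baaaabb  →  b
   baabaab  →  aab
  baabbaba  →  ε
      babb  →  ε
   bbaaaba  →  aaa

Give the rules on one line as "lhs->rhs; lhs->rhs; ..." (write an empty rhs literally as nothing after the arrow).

ba->; baa->b; bb->

  | bbbbba => bbba => ba => ε
  | aba => a
  | bababba => babba => bba => a
  | baaaabb => baabb => bbb => b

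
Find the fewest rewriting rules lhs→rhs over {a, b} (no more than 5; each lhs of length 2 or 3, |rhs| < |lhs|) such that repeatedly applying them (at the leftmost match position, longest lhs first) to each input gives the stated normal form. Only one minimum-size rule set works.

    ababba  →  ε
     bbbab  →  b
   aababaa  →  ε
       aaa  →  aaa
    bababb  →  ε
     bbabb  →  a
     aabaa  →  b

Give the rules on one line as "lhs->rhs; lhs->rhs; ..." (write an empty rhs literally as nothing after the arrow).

  | ababba => bbba => ba => ε
  | bbbab => bab => b
  | aababaa => abbaa => abaa => ba => ε
  | aaa

ab->a; aba->b; ba->; bb->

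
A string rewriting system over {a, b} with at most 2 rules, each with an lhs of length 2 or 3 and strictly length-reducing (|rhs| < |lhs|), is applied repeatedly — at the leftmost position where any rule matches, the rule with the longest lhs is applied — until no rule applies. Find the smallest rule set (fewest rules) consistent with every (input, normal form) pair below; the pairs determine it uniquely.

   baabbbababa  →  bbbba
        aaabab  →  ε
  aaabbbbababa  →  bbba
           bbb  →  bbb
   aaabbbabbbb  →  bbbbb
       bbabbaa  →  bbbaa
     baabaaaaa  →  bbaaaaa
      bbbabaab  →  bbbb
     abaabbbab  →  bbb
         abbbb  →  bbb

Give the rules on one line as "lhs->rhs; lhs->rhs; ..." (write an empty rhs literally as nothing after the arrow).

  | baabbbababa => bbbbababa => bbbbaba => bbbba
  | aaabab => abab => ab => ε
  | aaabbbbababa => abbbbababa => bbbababa => bbbaba => bbba
  | bbb

aab->b; ab->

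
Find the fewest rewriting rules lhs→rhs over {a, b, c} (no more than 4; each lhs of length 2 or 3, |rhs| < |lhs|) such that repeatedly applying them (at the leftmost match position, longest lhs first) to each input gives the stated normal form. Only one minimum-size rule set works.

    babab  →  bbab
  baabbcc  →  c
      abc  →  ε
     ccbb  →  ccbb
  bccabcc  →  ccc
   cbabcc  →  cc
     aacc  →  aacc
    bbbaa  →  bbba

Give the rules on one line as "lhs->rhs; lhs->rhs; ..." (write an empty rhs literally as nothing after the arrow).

aba->ba; abc->; baa->ba; bc->c

  | babab => bbab
  | baabbcc => babbcc => babcc => bc => c
  | abc => ε
  | ccbb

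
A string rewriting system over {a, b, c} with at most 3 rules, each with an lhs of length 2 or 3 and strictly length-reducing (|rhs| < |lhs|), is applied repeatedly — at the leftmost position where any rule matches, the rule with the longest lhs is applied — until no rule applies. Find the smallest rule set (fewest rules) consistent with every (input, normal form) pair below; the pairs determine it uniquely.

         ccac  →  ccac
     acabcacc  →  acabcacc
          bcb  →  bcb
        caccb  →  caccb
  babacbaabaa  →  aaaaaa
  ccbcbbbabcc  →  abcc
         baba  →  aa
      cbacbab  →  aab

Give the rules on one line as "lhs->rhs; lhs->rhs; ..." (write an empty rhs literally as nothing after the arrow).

ba->a; cba->ba

  | ccac
  | acabcacc
  | bcb
  | caccb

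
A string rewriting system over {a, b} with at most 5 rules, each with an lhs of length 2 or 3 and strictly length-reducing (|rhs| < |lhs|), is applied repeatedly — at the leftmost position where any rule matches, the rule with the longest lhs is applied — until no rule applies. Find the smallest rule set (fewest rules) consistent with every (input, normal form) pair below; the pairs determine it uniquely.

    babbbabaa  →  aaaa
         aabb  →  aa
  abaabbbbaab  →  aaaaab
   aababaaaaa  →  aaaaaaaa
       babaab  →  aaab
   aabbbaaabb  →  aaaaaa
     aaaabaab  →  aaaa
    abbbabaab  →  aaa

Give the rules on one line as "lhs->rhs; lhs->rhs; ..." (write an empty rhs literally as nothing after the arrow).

  | babbbabaa => bbbbabaa => ababaa => abbaa => aaaa
  | aabb => aa
  | abaabbbbaab => ababbbbaab => abbbbbaab => aabbaab => aaaaab
  | aababaaaaa => aabbaaaaa => aaaaaaaa

ba->b; bb->; bba->aa; bbb->a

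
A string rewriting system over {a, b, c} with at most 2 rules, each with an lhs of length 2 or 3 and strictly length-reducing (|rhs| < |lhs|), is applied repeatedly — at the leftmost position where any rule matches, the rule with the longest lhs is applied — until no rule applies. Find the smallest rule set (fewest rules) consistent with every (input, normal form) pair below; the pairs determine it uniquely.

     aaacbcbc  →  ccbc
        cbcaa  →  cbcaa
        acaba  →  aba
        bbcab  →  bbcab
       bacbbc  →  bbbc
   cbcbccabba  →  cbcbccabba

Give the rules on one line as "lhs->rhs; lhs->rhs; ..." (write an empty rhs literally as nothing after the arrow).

  | aaacbcbc => aabcbc => ccbc
  | cbcaa
  | acaba => aba
  | bbcab

aab->c; ac->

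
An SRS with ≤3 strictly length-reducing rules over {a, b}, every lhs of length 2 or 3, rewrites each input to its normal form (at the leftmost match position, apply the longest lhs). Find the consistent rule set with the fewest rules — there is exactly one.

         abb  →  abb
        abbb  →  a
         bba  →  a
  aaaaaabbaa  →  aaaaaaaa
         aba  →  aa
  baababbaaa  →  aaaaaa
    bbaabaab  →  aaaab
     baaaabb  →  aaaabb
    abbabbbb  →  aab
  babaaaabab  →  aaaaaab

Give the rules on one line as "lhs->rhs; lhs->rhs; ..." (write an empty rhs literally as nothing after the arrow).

  | abb
  | abbb => a
  | bba => ba => a
  | aaaaaabbaa => aaaaaabaa => aaaaaaaa

ba->a; bbb->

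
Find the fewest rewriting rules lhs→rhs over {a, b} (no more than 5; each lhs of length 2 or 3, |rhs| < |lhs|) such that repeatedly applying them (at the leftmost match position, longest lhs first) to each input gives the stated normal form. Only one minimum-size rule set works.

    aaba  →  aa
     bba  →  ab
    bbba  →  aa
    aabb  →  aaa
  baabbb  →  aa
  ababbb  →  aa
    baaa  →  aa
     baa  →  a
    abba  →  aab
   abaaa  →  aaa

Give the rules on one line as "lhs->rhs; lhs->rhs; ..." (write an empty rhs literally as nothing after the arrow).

  | aaba => aa
  | bba => ab
  | bbba => aa
  | aabb => aaa

ba->; bb->a; bba->ab; bbb->a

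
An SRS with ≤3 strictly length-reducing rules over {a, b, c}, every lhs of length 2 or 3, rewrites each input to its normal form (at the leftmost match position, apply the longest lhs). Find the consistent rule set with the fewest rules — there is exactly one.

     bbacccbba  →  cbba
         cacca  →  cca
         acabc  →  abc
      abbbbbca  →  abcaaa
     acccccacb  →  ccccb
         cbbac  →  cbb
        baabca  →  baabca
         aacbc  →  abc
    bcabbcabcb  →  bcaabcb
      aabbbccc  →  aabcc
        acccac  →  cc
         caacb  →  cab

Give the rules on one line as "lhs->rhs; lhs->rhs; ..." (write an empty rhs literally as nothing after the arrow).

  | bbacccbba => bbccbba => cacbba => cbba
  | cacca => cca
  | acabc => abc
  | abbbbbca => abbbcaa => abcaaa

ac->; bbc->ca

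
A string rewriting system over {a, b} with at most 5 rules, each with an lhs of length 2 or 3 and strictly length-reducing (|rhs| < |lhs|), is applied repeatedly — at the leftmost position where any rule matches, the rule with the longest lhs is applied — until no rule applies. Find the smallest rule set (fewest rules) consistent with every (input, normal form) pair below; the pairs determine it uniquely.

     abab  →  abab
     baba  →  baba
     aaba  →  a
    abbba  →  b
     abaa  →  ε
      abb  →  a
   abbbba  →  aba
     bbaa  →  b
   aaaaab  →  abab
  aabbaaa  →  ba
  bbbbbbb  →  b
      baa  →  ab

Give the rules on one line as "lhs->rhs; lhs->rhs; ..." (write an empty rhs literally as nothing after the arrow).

  | abab
  | baba
  | aaba => bba => a
  | abbba => aa => b

aa->b; baa->ab; bb->; bbb->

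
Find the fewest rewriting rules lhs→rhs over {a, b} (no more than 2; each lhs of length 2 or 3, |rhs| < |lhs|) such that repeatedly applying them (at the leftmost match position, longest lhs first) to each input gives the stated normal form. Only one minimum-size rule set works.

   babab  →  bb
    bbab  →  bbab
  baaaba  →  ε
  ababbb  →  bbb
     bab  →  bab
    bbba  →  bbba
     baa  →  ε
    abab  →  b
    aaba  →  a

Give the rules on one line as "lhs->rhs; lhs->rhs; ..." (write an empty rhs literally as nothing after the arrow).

  | babab => bb
  | bbab
  | baaaba => aba => ε
  | ababbb => bbb

aba->; baa->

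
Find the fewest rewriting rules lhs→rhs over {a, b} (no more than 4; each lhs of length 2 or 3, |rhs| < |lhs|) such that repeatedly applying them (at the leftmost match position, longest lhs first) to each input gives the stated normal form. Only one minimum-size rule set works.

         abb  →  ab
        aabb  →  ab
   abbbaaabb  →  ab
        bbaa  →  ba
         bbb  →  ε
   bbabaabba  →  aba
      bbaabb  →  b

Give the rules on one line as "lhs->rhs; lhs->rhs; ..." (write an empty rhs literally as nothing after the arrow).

aa->a; bab->; bb->b; bbb->

  | abb => ab
  | aabb => abb => ab
  | abbbaaabb => aaaabb => aaabb => aabb => abb => ab
  | bbaa => baa => ba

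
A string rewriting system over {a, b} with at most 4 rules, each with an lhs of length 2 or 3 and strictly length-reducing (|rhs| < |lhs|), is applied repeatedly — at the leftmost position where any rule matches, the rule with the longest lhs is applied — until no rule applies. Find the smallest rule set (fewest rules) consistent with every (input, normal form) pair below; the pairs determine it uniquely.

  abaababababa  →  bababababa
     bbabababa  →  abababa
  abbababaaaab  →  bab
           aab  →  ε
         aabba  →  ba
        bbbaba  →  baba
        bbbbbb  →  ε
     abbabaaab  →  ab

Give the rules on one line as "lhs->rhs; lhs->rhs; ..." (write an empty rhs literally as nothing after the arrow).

aa->b; abb->ba; bb->

  | abaababababa => abbbabababa => bababababa
  | bbabababa => abababa
  | abbababaaaab => baababaaaab => bbbabaaaab => babaaaab => babbaab => bbaaab => aaab => bab
  | aab => bb => ε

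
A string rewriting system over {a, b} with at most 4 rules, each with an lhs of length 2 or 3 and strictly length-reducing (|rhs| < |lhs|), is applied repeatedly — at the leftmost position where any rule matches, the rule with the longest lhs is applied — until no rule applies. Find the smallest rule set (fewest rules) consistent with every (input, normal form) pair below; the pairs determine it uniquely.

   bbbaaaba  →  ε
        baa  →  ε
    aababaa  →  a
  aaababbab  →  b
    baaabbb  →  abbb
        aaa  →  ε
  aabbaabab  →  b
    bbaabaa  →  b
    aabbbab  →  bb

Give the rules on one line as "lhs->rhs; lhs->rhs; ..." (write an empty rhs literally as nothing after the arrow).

  | bbbaaaba => bbaba => baa => ε
  | baa => ε
  | aababaa => bbabaa => baaa => a
  | aaababbab => bababbab => aabbab => bbbab => bba => b

aa->b; ba->; baa->; bab->a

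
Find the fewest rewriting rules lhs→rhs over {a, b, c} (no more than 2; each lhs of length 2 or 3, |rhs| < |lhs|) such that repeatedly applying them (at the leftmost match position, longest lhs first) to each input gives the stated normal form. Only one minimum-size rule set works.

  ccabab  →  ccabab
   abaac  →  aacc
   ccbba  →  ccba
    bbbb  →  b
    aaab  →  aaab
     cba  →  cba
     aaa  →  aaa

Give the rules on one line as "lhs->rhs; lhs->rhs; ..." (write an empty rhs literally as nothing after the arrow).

baa->ac; bb->b

  | ccabab
  | abaac => aacc
  | ccbba => ccba
  | bbbb => bbb => bb => b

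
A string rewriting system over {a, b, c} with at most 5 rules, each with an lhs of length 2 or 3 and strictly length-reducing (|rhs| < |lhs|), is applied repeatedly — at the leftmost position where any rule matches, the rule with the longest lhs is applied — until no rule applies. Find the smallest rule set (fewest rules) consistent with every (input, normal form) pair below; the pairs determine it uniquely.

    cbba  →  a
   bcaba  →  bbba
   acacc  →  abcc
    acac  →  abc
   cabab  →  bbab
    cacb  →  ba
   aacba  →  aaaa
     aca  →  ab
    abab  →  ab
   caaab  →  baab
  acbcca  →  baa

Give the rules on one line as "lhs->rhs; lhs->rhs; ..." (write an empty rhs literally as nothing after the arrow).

aba->cb; ca->b; cb->a; cbc->ba

  | cbba => aba => cb => a
  | bcaba => bbba
  | acacc => abcc
  | acac => abc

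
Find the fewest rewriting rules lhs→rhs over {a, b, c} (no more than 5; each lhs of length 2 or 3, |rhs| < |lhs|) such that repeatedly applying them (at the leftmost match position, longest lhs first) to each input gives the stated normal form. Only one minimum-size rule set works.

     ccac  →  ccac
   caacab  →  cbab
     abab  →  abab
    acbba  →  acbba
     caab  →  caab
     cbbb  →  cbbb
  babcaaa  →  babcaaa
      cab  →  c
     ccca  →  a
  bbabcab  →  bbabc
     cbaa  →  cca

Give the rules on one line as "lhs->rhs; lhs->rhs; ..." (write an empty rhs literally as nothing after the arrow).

aac->b; baa->ca; cab->c; ccc->

  | ccac
  | caacab => cbab
  | abab
  | acbba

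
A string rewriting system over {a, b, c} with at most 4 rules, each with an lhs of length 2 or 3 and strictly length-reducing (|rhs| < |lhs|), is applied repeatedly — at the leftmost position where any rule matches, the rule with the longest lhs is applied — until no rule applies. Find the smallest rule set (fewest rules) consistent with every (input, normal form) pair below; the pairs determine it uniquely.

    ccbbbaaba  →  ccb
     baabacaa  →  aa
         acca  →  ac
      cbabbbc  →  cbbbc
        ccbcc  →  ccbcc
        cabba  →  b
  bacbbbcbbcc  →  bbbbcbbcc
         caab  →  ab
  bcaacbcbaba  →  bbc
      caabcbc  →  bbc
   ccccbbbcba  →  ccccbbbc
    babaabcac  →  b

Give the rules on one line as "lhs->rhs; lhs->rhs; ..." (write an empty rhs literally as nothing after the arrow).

abc->b; ba->; bac->b; ca->

  | ccbbbaaba => ccbbaba => ccbba => ccb
  | baabacaa => abacaa => abaa => aa
  | acca => ac
  | cbabbbc => cbbbc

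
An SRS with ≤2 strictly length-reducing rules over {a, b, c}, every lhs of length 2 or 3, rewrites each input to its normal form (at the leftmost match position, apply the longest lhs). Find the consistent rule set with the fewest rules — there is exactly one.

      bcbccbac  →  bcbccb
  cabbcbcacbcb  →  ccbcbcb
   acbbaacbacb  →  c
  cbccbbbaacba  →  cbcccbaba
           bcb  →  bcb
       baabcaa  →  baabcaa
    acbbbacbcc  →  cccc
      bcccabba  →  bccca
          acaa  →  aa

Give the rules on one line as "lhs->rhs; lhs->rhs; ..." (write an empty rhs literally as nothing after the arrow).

  | bcbccbac => bcbccb
  | cabbcbcacbcb => caccbcacbcb => ccbcacbcb => ccbcbcb
  | acbbaacbacb => bbaacbacb => caacbacb => cabacb => cabb => cac => c
  | cbccbbbaacba => cbcccbaacba => cbcccbaba

ac->; bb->c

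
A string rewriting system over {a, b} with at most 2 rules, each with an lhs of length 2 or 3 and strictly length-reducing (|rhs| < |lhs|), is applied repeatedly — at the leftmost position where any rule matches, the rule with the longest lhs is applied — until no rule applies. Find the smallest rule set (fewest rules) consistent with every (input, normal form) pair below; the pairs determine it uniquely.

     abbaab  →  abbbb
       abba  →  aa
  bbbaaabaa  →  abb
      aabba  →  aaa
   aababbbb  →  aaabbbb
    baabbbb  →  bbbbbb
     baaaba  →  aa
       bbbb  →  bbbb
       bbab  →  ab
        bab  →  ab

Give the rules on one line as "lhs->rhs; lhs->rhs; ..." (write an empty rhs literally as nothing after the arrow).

ba->a; baa->bb

  | abbaab => abbbb
  | abba => aba => aa
  | bbbaaabaa => bbbbabaa => bbbabaa => bbabaa => babaa => abaa => abb
  | aabba => aaba => aaa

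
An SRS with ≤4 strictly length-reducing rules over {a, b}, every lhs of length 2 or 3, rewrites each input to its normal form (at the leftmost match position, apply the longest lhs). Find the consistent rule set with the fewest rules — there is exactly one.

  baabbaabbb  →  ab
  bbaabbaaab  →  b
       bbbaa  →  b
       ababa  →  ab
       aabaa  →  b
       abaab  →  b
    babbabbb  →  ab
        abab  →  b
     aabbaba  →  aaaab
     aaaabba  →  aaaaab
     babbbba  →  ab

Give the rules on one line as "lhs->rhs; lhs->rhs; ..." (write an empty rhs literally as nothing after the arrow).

  | baabbaabbb => abbaabbb => aababbb => abbbb => abbb => abb => ab
  | bbaabbaaab => ababbaaab => bbbaaab => bbaaab => abaab => bab => b
  | bbbaa => bbaa => aba => b
  | ababa => bba => ab

aba->b; ba->; bb->b; bba->ab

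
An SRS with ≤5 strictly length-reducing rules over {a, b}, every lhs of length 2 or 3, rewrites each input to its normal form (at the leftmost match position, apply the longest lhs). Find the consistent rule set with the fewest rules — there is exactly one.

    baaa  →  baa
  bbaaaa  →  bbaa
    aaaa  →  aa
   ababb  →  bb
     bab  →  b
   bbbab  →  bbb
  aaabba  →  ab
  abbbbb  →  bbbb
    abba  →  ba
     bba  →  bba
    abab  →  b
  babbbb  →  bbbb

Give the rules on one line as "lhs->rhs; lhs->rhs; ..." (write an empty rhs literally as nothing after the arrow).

  | baaa => baa
  | bbaaaa => bbaaa => bbaa
  | aaaa => aaa => aa
  | ababb => abbb => bb

aaa->aa; aba->ab; abb->b; bab->b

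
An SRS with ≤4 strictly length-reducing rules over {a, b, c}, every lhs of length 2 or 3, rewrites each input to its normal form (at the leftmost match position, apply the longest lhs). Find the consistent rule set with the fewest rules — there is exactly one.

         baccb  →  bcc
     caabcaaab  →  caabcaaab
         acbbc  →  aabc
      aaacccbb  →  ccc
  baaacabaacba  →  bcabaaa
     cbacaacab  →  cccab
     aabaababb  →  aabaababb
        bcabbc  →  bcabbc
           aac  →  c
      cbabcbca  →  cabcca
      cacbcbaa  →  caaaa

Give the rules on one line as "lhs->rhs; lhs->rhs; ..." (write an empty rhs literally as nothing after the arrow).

  | baccb => bccb => bcc
  | caabcaaab
  | acbbc => aabc
  | aaacccbb => aacccbb => acccbb => cccbb => cccb => ccc

aac->ac; ac->c; acb->aa; cb->c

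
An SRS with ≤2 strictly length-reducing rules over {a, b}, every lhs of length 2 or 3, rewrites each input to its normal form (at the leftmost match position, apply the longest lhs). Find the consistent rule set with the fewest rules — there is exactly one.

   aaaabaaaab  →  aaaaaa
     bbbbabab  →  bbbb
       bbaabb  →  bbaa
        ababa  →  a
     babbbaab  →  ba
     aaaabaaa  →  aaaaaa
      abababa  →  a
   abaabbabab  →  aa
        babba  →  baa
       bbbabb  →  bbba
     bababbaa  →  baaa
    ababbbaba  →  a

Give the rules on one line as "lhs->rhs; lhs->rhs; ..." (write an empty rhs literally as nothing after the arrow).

ab->; abb->a

  | aaaabaaaab => aaaaaaab => aaaaaa
  | bbbbabab => bbbbab => bbbb
  | bbaabb => bbaa
  | ababa => aba => a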